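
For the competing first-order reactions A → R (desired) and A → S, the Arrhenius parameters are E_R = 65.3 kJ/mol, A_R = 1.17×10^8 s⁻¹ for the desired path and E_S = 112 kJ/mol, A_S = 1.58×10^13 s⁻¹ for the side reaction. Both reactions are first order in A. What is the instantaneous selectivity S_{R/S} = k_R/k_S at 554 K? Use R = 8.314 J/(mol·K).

With equal orders, S_{R/S} = k_R/k_S = (A_R/A_S)·exp[(E_S−E_R)/(RT)].
(E_S−E_R)/(RT) = (112−65.3)×10³/(8.314×554) = 46700/4606 = 10.14.
k_R/k_S = (1.17×10^8/1.58×10^13)·exp(10.14) = 7.405×10^-6 × 25312 = 0.187.

0.187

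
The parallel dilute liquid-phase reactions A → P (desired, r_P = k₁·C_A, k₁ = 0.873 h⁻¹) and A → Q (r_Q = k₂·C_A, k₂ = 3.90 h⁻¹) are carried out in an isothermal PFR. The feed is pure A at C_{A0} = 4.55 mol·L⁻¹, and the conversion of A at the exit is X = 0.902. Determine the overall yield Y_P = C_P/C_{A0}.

C_A = C_{A0}(1−X) = 0.4459 mol·L⁻¹.
Both paths are first order in A, so the instantaneous fraction to P is constant: dC_P/d(−C_A) = k₁/(k₁+k₂) = 0.1829.
C_P = 0.1829·(C_{A0}−C_A) = 0.1829×4.104 = 0.751 mol·L⁻¹.
Y_P = C_P/C_{A0} = 0.7507/4.55 = 0.165.

0.165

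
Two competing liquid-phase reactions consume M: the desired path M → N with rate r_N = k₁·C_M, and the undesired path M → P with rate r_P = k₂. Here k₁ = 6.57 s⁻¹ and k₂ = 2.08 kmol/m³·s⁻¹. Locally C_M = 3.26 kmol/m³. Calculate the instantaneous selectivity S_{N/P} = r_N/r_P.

S_{N/P} = r_N/r_P = (k₁·C_M)/(k₂) = (k₁/k₂)·C_M.
= (6.57×3.260) / (2.08) = 21.42/2.080 = 10.3.
Since the desired path is higher order in M, keeping C_M high (PFR or concentrated feed) favours N.

10.3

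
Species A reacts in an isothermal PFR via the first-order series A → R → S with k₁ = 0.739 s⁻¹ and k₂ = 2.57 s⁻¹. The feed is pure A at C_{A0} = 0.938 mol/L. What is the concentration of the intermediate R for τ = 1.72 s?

The intermediate concentration in a first-order A→B→C sequence is C_R = k₁C_{A0}(e^(−k₁τ) − e^(−k₂τ))/(k₂−k₁).
e^(−k₁τ) = e^(−0.739×1.72) = e^(−1.271) = 0.2805; e^(−k₂τ) = e^(−4.420) = 0.01203.
C_R = 0.739×0.938/(2.57−0.739) × (0.2805−0.01203) = 0.3786×0.2685 = 0.1016 mol/L.

0.102 mol/L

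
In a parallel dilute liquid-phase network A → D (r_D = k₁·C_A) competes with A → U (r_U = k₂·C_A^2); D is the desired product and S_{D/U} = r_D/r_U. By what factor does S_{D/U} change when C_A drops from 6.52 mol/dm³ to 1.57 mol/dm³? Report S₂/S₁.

4.15

S_{D/U} = (k₁/k₂)·C_A⁻¹, so S₂/S₁ = (C_{A,2}/C_{A,1})⁻¹.
= 6.52/1.57 = 4.15.
Selectivity toward D rises as C_A falls — low-concentration operation is favoured.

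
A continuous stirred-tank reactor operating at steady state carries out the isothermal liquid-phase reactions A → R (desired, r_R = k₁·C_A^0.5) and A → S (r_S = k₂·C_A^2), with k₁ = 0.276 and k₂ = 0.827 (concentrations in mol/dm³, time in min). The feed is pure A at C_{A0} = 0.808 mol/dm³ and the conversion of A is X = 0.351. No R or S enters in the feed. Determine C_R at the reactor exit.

0.133 mol/dm³

Exit C_A = C_{A0}(1−X) = 0.808×0.649 = 0.5244 mol/dm³.
A CSTR operates uniformly at the exit composition, giving r_R = 0.1999 and r_S = 0.2274 (each k·C_A^n at C_A = 0.5244).
Fraction of consumed A going to R: r_R/(r_R+r_S) = 0.4678.
C_R = 0.4678·C_{A0}·X = 0.4678×0.808×0.351 = 0.133 mol/dm³.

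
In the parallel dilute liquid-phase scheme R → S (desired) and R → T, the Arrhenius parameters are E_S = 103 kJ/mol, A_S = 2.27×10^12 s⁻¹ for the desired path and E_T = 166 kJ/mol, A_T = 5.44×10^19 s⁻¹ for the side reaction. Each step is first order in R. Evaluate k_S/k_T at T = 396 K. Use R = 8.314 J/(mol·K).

Since both paths have the same order in R, the concentration cancels and S_{S/T} = k_S/k_T = (A_S/A_T)·exp[(E_T−E_S)/(RT)].
(E_T−E_S)/(RT) = (166−103)×10³/(8.314×396) = 63000/3292 = 19.14.
k_S/k_T = (2.27×10^12/5.44×10^19)·exp(19.14) = 4.173×10^-8 × 2.043×10^8 = 8.53.
Since E_S < E_T, lowering the temperature improves selectivity toward S.

8.53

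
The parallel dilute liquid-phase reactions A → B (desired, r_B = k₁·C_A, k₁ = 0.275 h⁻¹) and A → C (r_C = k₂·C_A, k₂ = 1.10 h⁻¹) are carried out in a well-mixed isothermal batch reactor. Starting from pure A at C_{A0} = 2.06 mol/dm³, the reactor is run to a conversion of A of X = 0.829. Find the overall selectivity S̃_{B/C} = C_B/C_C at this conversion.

0.250

C_A = C_{A0}(1−X) = 0.3523 mol/dm³.
Both paths are first order in A, so the instantaneous fraction to B is constant: dC_B/d(−C_A) = k₁/(k₁+k₂) = 0.2000.
C_B = 0.2000·(C_{A0}−C_A) = 0.2000×1.708 = 0.342 mol/dm³.
C_C = (C_{A0}−C_A)−C_B = 1.366 mol/dm³; S̃_{B/C} = 0.3415/1.366 = 0.250.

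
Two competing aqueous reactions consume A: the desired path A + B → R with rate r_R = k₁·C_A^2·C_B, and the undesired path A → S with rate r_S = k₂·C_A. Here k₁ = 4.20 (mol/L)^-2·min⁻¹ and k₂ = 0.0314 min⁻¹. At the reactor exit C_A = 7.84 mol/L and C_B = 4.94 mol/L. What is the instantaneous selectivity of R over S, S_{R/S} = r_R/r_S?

5180

S_{R/S} = r_R/r_S = (k₁·C_A^2·C_B)/(k₂·C_A) = (k₁/k₂)·C_A·C_B.
= (4.20×7.840^2×4.940) / (0.0314×7.840) = 1275/0.2462 = 5180.
Since the desired path is higher order in A, keeping C_A high (PFR or concentrated feed) favours R.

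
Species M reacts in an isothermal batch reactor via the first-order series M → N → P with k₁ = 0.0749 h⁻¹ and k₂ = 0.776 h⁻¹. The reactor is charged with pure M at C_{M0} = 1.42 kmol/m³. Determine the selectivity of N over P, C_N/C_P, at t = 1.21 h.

Solving the coupled first-order balances gives C_N(t) = [k₁/(k₂−k₁)]·C_{M0}·(e^(−k₁t) − e^(−k₂t)).
e^(−k₁t) = e^(−0.0749×1.21) = e^(−0.09063) = 0.9134; e^(−k₂t) = e^(−0.9390) = 0.3910.
C_N = 0.0749×1.42/(0.776−0.0749) × (0.9134−0.3910) = 0.1517×0.5223 = 0.07924 kmol/m³.
C_M = C_{M0}e^(−k₁t) = 1.297 kmol/m³, so C_P = C_{M0}−C_M−C_N = 0.04380 kmol/m³; C_N/C_P = 1.81.

1.81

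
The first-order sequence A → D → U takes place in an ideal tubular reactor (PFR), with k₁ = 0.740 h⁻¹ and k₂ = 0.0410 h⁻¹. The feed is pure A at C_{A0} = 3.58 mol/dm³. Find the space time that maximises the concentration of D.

The intermediate peaks when r₁ = r₂, i.e. k₁e^(−k₁τ) = k₂e^(−k₂τ), giving τ_opt = ln(k₂/k₁)/(k₂−k₁).
= ln(0.0410/0.740)/(0.0410−0.740) = ln(0.05541)/-0.6990 = -2.893/-0.6990 = 4.14 h.

4.14 h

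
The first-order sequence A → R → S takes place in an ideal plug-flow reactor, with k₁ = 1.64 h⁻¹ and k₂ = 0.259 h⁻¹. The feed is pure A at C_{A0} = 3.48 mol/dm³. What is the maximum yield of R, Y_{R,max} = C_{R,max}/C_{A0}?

0.707

For a first-order series the maximum intermediate yield is C_{R,max}/C_{A0} = (k₁/k₂)^[k₂/(k₂−k₁)].
= (1.64/0.259)^(0.259/(0.259−1.64)) = (6.332)^(-0.1875) = 0.7074.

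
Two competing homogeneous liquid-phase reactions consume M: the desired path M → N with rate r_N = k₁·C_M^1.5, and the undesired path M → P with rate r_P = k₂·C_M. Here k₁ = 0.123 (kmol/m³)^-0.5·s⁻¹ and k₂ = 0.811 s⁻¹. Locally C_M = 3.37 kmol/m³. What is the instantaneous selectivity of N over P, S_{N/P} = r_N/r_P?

0.278

S_{N/P} = r_N/r_P = (k₁·C_M^1.5)/(k₂·C_M) = (k₁/k₂)·C_M^0.5.
= (0.123×3.370^1.5) / (0.811×3.370) = 0.7609/2.733 = 0.278.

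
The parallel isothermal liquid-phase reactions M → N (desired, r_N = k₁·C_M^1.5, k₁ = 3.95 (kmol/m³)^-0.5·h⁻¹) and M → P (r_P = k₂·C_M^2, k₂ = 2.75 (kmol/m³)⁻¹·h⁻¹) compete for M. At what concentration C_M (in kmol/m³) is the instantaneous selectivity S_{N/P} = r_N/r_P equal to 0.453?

10.1 kmol/m³

S_{N/P} = (k₁/k₂)·C_M^-0.5 ⇒ C_M = (S·k₂/k₁)^(-2).
= (0.453×2.75/3.95)^(-2) = (0.3154)^(-2) = 10.1 kmol/m³.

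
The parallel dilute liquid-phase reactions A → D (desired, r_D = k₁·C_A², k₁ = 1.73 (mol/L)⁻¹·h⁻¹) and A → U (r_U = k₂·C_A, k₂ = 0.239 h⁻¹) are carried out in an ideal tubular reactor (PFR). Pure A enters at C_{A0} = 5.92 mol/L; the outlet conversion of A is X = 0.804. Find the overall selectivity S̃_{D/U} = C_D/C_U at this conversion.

C_A = C_{A0}(1−X) = 1.160 mol/L.
Along a PFR/batch, dC_U/dC_A = −r_U/(r_D+r_U) = −k₂/(k₂+k₁·C_A).
Integrating from C_{A0} to C_A: C_U = (0.239/1.73)·ln[(0.239+1.73·5.92)/(0.239+1.73·1.16)] = 0.1382·ln(10.48/2.246) = 0.2128 mol/L.
Then C_D = (C_{A0}−C_A) − C_U = 4.760 − 0.2128 = 4.547 mol/L.
S̃_{D/U} = C_D/C_U = 4.547/0.2128 = 21.4.

21.4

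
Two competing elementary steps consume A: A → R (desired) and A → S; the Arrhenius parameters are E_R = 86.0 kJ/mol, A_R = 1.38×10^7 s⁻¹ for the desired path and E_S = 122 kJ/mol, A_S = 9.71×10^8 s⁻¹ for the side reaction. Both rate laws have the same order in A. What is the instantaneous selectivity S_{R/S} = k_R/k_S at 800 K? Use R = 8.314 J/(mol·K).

3.19

With equal orders, S_{R/S} = k_R/k_S = (A_R/A_S)·exp[(E_S−E_R)/(RT)].
(E_S−E_R)/(RT) = (122−86.0)×10³/(8.314×800) = 36000/6651 = 5.413.
k_R/k_S = (1.38×10^7/9.71×10^8)·exp(5.413) = 0.01421 × 224.2 = 3.19.
Since E_R < E_S, lowering the temperature improves selectivity toward R.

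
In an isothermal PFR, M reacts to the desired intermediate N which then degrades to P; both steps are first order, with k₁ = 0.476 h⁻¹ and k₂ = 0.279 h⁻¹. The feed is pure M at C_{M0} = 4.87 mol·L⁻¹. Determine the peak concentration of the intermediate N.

At the optimum, C_{N,max}/C_{M0} = (k₁/k₂)^[k₂/(k₂−k₁)].
= (0.476/0.279)^(0.279/(0.279−0.476)) = (1.706)^(-1.416) = 0.4693.
C_{N,max} = 0.4693×4.87 = 2.29 mol·L⁻¹.

2.29 mol·L⁻¹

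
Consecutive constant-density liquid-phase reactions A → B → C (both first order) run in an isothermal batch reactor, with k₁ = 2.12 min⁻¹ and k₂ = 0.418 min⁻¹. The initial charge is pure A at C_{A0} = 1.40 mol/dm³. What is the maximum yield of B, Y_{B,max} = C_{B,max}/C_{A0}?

0.671

Evaluating C_B at t_opt = ln(k₂/k₁)/(k₂−k₁) gives C_{B,max}/C_{A0} = (k₁/k₂)^[k₂/(k₂−k₁)].
= (2.12/0.418)^(0.418/(0.418−2.12)) = (5.072)^(-0.2456) = 0.6711.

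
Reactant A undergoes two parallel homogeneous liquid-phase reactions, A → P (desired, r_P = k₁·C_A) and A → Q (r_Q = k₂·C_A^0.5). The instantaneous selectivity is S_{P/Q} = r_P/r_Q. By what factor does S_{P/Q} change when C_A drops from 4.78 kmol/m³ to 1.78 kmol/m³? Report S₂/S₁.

0.610

S_{P/Q} = (k₁/k₂)·C_A^0.5, so S₂/S₁ = (C_{A,2}/C_{A,1})^0.5.
= (1.78/4.78)^0.5 = (0.3724)^0.5 = 0.610.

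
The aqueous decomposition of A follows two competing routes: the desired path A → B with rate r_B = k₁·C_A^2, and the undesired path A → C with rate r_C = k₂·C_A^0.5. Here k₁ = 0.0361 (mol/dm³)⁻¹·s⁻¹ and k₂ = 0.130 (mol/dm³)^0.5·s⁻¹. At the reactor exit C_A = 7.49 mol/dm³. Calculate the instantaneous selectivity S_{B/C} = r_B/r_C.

5.69

S_{B/C} = r_B/r_C = (k₁·C_A^2)/(k₂·C_A^0.5) = (k₁/k₂)·C_A^1.5.
= (0.0361×7.490^2) / (0.130×7.490^0.5) = 2.025/0.3558 = 5.69.
Since the desired path is higher order in A, keeping C_A high (PFR or concentrated feed) favours B.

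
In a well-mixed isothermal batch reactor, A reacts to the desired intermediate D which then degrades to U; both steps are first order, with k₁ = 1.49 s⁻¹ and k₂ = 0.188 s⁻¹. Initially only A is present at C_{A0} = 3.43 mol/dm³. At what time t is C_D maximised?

The intermediate peaks when r₁ = r₂, i.e. k₁e^(−k₁t) = k₂e^(−k₂t), giving t_opt = ln(k₂/k₁)/(k₂−k₁).
= ln(0.188/1.49)/(0.188−1.49) = ln(0.1262)/-1.302 = -2.070/-1.302 = 1.59 s.

1.59 s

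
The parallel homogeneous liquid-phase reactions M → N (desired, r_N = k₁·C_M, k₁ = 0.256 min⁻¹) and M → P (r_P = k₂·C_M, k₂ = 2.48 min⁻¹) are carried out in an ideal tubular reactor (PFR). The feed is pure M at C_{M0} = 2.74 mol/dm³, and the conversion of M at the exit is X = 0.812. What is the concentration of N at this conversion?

C_M = C_{M0}(1−X) = 0.5151 mol/dm³.
Both paths are first order in M, so the instantaneous fraction to N is constant: dC_N/d(−C_M) = k₁/(k₁+k₂) = 0.09357.
C_N = 0.09357·(C_{M0}−C_M) = 0.09357×2.225 = 0.208 mol/dm³.

0.208 mol/dm³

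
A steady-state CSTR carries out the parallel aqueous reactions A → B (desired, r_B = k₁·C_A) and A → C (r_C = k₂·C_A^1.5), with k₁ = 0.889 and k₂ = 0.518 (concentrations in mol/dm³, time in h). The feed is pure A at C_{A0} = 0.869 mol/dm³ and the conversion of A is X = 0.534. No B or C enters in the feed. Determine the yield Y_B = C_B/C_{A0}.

0.390

Exit C_A = C_{A0}(1−X) = 0.869×0.466 = 0.4050 mol/dm³.
A CSTR operates uniformly at the exit composition, giving r_B = 0.3600 and r_C = 0.1335 (each k·C_A^n at C_A = 0.4050).
Fraction of consumed A going to B: r_B/(r_B+r_C) = 0.7295.
C_B = 0.7295·C_{A0}·X = 0.7295×0.869×0.534 = 0.339 mol/dm³; Y_B = C_B/C_{A0} = 0.390.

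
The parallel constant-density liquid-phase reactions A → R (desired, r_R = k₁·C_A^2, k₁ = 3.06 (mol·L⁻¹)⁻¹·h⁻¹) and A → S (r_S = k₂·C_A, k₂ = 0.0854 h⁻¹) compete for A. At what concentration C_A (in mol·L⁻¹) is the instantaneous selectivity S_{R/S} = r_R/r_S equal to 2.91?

0.0812 mol·L⁻¹

S_{R/S} = (k₁/k₂)·C_A ⇒ C_A = S·k₂/k₁.
= 2.91×0.0854/3.06 = 0.0812 mol·L⁻¹.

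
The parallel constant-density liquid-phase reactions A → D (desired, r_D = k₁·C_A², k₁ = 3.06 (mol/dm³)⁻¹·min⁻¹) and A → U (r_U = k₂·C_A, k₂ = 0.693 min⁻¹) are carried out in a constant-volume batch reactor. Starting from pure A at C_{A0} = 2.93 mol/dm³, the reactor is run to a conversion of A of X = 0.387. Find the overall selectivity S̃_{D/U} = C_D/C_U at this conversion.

C_A = C_{A0}(1−X) = 1.796 mol/dm³.
Along a PFR/batch, dC_U/dC_A = −r_U/(r_D+r_U) = −k₂/(k₂+k₁·C_A).
Integrating from C_{A0} to C_A: C_U = (0.693/3.06)·ln[(0.693+3.06·2.93)/(0.693+3.06·1.80)] = 0.2265·ln(9.659/6.189) = 0.1008 mol/dm³.
Then C_D = (C_{A0}−C_A) − C_U = 1.134 − 0.1008 = 1.033 mol/dm³.
S̃_{D/U} = C_D/C_U = 1.033/0.1008 = 10.2.

10.2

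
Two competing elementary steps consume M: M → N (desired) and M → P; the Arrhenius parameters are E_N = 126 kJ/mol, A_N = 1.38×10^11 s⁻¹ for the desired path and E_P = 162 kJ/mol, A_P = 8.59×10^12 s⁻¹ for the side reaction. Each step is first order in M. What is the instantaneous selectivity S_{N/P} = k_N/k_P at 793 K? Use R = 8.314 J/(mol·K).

k_N/k_P = (A_N/A_P)·exp[−(E_N−E_P)/(RT)] = (A_N/A_P)·exp[(E_P−E_N)/(RT)].
(E_P−E_N)/(RT) = (162−126)×10³/(8.314×793) = 36000/6593 = 5.460.
k_N/k_P = (1.38×10^11/8.59×10^12)·exp(5.460) = 0.01607 × 235.2 = 3.78.

3.78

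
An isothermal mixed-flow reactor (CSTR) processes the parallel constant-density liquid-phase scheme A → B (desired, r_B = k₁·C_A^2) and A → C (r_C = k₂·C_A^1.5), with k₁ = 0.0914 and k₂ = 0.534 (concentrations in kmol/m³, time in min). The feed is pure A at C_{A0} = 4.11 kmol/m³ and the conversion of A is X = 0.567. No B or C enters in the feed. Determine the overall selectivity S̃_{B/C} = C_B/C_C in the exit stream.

0.228

Exit C_A = C_{A0}(1−X) = 4.11×0.433 = 1.780 kmol/m³.
A CSTR operates uniformly at the exit composition, giving r_B = 0.2895 and r_C = 1.268 (each k·C_A^n at C_A = 1.780).
Overall selectivity = C_B/C_C = r_Bτ/(r_Cτ) = r_B/r_C = 0.228.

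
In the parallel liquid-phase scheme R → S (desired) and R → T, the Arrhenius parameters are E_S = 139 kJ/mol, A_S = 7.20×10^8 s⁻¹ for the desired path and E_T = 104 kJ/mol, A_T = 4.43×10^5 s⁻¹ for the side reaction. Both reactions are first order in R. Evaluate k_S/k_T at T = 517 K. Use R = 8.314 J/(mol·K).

Since both paths have the same order in R, the concentration cancels and S_{S/T} = k_S/k_T = (A_S/A_T)·exp[(E_T−E_S)/(RT)].
(E_T−E_S)/(RT) = (104−139)×10³/(8.314×517) = -35000/4298 = -8.143.
k_S/k_T = (7.20×10^8/4.43×10^5)·exp(-8.143) = 1625 × 2.909×10^-4 = 0.473.
Since E_S > E_T, raising the temperature improves selectivity toward S.

0.473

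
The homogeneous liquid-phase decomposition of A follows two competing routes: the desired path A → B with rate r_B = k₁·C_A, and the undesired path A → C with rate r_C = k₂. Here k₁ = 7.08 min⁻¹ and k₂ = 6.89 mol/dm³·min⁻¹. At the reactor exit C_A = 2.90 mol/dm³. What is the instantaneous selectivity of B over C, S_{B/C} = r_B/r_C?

S_{B/C} = r_B/r_C = (k₁·C_A)/(k₂) = (k₁/k₂)·C_A.
= (7.08×2.900) / (6.89) = 20.53/6.890 = 2.98.

2.98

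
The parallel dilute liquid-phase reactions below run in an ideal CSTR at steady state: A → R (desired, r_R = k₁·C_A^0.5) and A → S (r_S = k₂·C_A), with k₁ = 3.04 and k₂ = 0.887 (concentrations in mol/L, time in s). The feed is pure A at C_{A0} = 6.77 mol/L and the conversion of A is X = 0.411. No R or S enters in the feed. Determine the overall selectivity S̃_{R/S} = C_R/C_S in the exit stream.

Exit C_A = C_{A0}(1−X) = 6.77×0.589 = 3.988 mol/L.
In a CSTR the entire volume is at exit conditions, so r_R = 3.04×3.988^0.5 = 6.071 and r_S = 0.887×3.988 = 3.537.
Overall selectivity = C_R/C_S = r_Rτ/(r_Sτ) = r_R/r_S = 1.72.

1.72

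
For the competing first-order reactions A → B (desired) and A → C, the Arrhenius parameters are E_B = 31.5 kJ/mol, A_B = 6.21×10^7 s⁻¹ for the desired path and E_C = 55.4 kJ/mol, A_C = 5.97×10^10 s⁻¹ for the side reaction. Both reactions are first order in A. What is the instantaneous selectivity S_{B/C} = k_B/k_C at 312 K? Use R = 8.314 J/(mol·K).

10.4

Since both paths have the same order in A, the concentration cancels and S_{B/C} = k_B/k_C = (A_B/A_C)·exp[(E_C−E_B)/(RT)].
(E_C−E_B)/(RT) = (55.4−31.5)×10³/(8.314×312) = 23900/2594 = 9.214.
k_B/k_C = (6.21×10^7/5.97×10^10)·exp(9.214) = 0.001040 × 10033 = 10.4.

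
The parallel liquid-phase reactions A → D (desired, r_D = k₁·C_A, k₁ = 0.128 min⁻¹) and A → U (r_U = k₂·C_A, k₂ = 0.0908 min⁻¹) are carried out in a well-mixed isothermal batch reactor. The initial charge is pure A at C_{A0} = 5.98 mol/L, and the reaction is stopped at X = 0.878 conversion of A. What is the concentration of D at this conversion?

3.07 mol/L

C_A = C_{A0}(1−X) = 0.7296 mol/L.
Both paths are first order in A, so the instantaneous fraction to D is constant: dC_D/d(−C_A) = k₁/(k₁+k₂) = 0.5850.
C_D = 0.5850·(C_{A0}−C_A) = 0.5850×5.250 = 3.07 mol/L.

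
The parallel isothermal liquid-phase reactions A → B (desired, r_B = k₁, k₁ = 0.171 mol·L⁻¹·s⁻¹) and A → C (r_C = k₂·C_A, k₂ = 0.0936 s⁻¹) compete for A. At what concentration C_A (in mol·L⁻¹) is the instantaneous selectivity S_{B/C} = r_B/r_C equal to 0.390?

S_{B/C} = (k₁/k₂)·C_A⁻¹ ⇒ C_A = (S·k₂/k₁)^(-1).
= (0.390×0.0936/0.171)^(-1) = (0.2135)^(-1) = 4.68 mol·L⁻¹.

4.68 mol·L⁻¹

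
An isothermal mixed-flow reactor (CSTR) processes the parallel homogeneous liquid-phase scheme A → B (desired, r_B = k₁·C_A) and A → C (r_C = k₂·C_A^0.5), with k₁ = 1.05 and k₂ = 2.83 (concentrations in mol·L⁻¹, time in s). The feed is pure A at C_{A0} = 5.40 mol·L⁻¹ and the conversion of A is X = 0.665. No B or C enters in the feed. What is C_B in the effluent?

Exit C_A = C_{A0}(1−X) = 5.40×0.335 = 1.809 mol·L⁻¹.
Rates in a CSTR are evaluated at the outlet concentration: r_B = 1.05×1.809 = 1.899, r_C = 2.83×1.809^0.5 = 3.806.
Fraction of consumed A going to B: r_B/(r_B+r_C) = 0.3329.
C_B = 0.3329·C_{A0}·X = 0.3329×5.40×0.665 = 1.20 mol·L⁻¹.

1.20 mol·L⁻¹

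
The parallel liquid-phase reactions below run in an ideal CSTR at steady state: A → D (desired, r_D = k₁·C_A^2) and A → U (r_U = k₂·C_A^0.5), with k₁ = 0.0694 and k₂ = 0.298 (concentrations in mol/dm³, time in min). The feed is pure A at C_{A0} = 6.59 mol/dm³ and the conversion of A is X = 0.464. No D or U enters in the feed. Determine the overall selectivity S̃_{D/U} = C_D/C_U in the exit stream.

1.55

Exit C_A = C_{A0}(1−X) = 6.59×0.536 = 3.532 mol/dm³.
In a CSTR the entire volume is at exit conditions, so r_D = 0.0694×3.532^2 = 0.8659 and r_U = 0.298×3.532^0.5 = 0.5601.
Overall selectivity = C_D/C_U = r_Dτ/(r_Uτ) = r_D/r_U = 1.55.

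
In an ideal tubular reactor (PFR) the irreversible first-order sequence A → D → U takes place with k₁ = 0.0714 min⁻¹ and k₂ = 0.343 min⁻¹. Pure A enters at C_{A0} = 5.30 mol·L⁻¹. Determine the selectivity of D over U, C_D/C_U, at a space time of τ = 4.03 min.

For first-order series with pure A initially, C_D(τ) = k₁C_{A0}/(k₂−k₁)·(e^(−k₁τ) − e^(−k₂τ)).
e^(−k₁τ) = e^(−0.0714×4.03) = e^(−0.2877) = 0.7500; e^(−k₂τ) = e^(−1.382) = 0.2510.
C_D = 0.0714×5.30/(0.343−0.0714) × (0.7500−0.2510) = 1.393×0.4990 = 0.6952 mol·L⁻¹.
C_A = C_{A0}e^(−k₁τ) = 3.975 mol·L⁻¹, so C_U = C_{A0}−C_A−C_D = 0.6300 mol·L⁻¹; C_D/C_U = 1.10.

1.10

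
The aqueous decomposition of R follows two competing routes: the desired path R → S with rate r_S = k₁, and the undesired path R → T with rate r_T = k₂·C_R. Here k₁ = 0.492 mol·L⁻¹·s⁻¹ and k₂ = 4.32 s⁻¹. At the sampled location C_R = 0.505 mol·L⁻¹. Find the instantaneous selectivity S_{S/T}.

0.226

S_{S/T} = r_S/r_T = (k₁)/(k₂·C_R) = (k₁/k₂)·C_R⁻¹.
= (0.492) / (4.32×0.5050) = 0.4920/2.182 = 0.226.
The undesired path is higher order in R, so low C_R (CSTR or dilute feed) favours S.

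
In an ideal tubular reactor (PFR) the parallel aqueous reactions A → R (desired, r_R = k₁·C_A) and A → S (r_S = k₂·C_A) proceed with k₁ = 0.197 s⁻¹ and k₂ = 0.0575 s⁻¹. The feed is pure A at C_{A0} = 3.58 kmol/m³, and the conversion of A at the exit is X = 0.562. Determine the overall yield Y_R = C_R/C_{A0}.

C_A = C_{A0}(1−X) = 1.568 kmol/m³.
Both paths are first order in A, so the instantaneous fraction to R is constant: dC_R/d(−C_A) = k₁/(k₁+k₂) = 0.7741.
C_R = 0.7741·(C_{A0}−C_A) = 0.7741×2.012 = 1.56 kmol/m³.
Y_R = C_R/C_{A0} = 1.557/3.58 = 0.435.

0.435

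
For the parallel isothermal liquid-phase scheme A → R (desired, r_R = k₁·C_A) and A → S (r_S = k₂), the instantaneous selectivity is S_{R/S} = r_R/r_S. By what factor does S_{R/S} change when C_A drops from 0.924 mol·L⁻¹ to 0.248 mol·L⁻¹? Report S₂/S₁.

S_{R/S} = (k₁/k₂)·C_A, so S₂/S₁ = (C_{A,2}/C_{A,1}).
= 0.248/0.924 = 0.268.
Selectivity toward R falls as C_A falls — high-concentration operation is favoured.

0.268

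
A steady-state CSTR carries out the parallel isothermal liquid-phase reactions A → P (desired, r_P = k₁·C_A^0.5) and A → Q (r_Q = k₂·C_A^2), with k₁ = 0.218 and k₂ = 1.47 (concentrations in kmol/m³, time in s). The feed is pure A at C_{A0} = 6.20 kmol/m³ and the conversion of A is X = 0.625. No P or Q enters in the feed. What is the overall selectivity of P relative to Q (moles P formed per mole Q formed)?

0.0418

Exit C_A = C_{A0}(1−X) = 6.20×0.375 = 2.325 kmol/m³.
Rates in a CSTR are evaluated at the outlet concentration: r_P = 0.218×2.325^0.5 = 0.3324, r_Q = 1.47×2.325^2 = 7.946.
Overall selectivity = C_P/C_Q = r_Pτ/(r_Qτ) = r_P/r_Q = 0.0418.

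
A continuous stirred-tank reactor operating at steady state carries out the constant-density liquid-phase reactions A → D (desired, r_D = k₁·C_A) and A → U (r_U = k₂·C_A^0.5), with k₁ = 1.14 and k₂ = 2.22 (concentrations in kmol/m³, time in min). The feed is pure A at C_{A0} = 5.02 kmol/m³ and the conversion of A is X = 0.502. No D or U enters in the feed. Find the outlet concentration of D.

Exit C_A = C_{A0}(1−X) = 5.02×0.498 = 2.500 kmol/m³.
Rates in a CSTR are evaluated at the outlet concentration: r_D = 1.14×2.500 = 2.850, r_U = 2.22×2.500^0.5 = 3.510.
Fraction of consumed A going to D: r_D/(r_D+r_U) = 0.4481.
C_D = 0.4481·C_{A0}·X = 0.4481×5.02×0.502 = 1.13 kmol/m³.

1.13 kmol/m³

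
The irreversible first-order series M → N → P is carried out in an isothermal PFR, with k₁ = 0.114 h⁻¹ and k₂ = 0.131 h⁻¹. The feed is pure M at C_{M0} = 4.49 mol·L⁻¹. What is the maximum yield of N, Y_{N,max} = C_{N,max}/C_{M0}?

0.343

At the optimum, C_{N,max}/C_{M0} = (k₁/k₂)^[k₂/(k₂−k₁)].
= (0.114/0.131)^(0.131/(0.131−0.114)) = (0.8702)^(7.706) = 0.3426.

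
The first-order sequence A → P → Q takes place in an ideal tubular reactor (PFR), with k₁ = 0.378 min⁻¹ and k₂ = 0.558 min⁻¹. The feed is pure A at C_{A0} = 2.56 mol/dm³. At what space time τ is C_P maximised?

For first-order series the maximum of C_P occurs at τ_opt = ln(k₂/k₁)/(k₂−k₁).
= ln(0.558/0.378)/(0.558−0.378) = ln(1.476)/0.1800 = 0.3895/0.1800 = 2.16 min.

2.16 min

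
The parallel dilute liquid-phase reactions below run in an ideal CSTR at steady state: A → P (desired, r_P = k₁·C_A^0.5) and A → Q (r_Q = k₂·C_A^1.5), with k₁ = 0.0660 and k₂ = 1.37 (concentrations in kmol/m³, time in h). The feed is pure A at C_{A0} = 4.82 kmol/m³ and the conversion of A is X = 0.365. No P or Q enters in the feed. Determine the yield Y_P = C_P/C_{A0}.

0.00566

Exit C_A = C_{A0}(1−X) = 4.82×0.635 = 3.061 kmol/m³.
Rates in a CSTR are evaluated at the outlet concentration: r_P = 0.0660×3.061^0.5 = 0.1155, r_Q = 1.37×3.061^1.5 = 7.336.
Fraction of consumed A going to P: r_P/(r_P+r_Q) = 0.01550.
C_P = 0.01550·C_{A0}·X = 0.01550×4.82×0.365 = 0.0273 kmol/m³; Y_P = C_P/C_{A0} = 0.00566.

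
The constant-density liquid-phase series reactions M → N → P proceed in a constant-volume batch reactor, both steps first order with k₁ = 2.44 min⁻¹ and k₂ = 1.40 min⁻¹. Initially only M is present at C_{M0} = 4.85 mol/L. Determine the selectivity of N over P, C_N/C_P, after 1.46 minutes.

The intermediate concentration in a first-order A→B→C sequence is C_N = k₁C_{M0}(e^(−k₁t) − e^(−k₂t))/(k₂−k₁).
e^(−k₁t) = e^(−2.44×1.46) = e^(−3.562) = 0.02837; e^(−k₂t) = e^(−2.044) = 0.1295.
C_N = 2.44×4.85/(1.40−2.44) × (0.02837−0.1295) = (-11.38)×(-0.1011) = 1.151 mol/L.
C_M = C_{M0}e^(−k₁t) = 0.1376 mol/L, so C_P = C_{M0}−C_M−C_N = 3.562 mol/L; C_N/C_P = 0.323.

0.323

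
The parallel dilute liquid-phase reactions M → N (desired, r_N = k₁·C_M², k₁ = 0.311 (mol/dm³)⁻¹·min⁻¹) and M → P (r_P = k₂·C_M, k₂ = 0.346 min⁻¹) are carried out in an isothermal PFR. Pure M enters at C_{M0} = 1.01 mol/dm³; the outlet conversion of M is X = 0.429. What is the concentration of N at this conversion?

C_M = C_{M0}(1−X) = 0.5767 mol/dm³.
Along a PFR/batch, dC_P/dC_M = −r_P/(r_N+r_P) = −k₂/(k₂+k₁·C_M).
Integrating from C_{M0} to C_M: C_P = (0.346/0.311)·ln[(0.346+0.311·1.01)/(0.346+0.311·0.577)] = 1.113·ln(0.6601/0.5254) = 0.2540 mol/dm³.
Then C_N = (C_{M0}−C_M) − C_P = 0.4333 − 0.2540 = 0.1793 mol/dm³.

0.179 mol/dm³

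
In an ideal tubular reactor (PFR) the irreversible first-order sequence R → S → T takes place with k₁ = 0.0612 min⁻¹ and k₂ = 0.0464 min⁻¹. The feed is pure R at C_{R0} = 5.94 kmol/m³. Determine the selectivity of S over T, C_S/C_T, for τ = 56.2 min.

0.216

For first-order series with pure R initially, C_S(τ) = k₁C_{R0}/(k₂−k₁)·(e^(−k₁τ) − e^(−k₂τ)).
e^(−k₁τ) = e^(−0.0612×56.2) = e^(−3.439) = 0.03208; e^(−k₂τ) = e^(−2.608) = 0.07371.
C_S = 0.0612×5.94/(0.0464−0.0612) × (0.03208−0.07371) = (-24.56)×(-0.04162) = 1.022 kmol/m³.
C_R = C_{R0}e^(−k₁τ) = 0.1906 kmol/m³, so C_T = C_{R0}−C_R−C_S = 4.727 kmol/m³; C_S/C_T = 0.216.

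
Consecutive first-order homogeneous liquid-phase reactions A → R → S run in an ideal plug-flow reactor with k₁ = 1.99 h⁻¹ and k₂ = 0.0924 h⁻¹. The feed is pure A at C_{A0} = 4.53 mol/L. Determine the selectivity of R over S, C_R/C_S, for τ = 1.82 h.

7.47

Solving the coupled first-order balances gives C_R(τ) = [k₁/(k₂−k₁)]·C_{A0}·(e^(−k₁τ) − e^(−k₂τ)).
e^(−k₁τ) = e^(−1.99×1.82) = e^(−3.622) = 0.02673; e^(−k₂τ) = e^(−0.1682) = 0.8452.
C_R = 1.99×4.53/(0.0924−1.99) × (0.02673−0.8452) = (-4.751)×(-0.8185) = 3.888 mol/L.
C_A = C_{A0}e^(−k₁τ) = 0.1211 mol/L, so C_S = C_{A0}−C_A−C_R = 0.5207 mol/L; C_R/C_S = 7.47.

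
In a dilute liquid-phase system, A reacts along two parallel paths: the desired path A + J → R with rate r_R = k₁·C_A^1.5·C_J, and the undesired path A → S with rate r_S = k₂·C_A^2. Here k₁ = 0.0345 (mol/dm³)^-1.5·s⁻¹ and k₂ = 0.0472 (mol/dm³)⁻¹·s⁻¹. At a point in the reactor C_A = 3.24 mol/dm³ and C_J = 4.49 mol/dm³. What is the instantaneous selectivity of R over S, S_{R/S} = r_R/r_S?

S_{R/S} = r_R/r_S = (k₁·C_A^1.5·C_J)/(k₂·C_A^2) = (k₁/k₂)·C_A^-0.5·C_J.
= (0.0345×3.240^1.5×4.490) / (0.0472×3.240^2) = 0.9034/0.4955 = 1.82.

1.82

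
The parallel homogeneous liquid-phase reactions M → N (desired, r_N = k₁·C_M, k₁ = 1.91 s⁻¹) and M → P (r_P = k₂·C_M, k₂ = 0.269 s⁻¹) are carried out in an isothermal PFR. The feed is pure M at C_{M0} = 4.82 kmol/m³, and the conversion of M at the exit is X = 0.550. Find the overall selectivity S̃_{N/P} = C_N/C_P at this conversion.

C_M = C_{M0}(1−X) = 2.169 kmol/m³.
Both paths are first order in M, so the instantaneous fraction to N is constant: dC_N/d(−C_M) = k₁/(k₁+k₂) = 0.8765.
C_N = 0.8765·(C_{M0}−C_M) = 0.8765×2.651 = 2.32 kmol/m³.
C_P = (C_{M0}−C_M)−C_N = 0.3273 kmol/m³; S̃_{N/P} = 2.324/0.3273 = 7.10.

7.10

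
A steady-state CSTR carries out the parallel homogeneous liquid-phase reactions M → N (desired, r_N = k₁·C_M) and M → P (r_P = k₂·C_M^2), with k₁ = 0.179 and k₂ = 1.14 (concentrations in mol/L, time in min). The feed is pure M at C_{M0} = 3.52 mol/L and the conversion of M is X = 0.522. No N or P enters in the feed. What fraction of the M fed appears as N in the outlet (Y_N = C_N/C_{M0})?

Exit C_M = C_{M0}(1−X) = 3.52×0.478 = 1.683 mol/L.
In a CSTR the entire volume is at exit conditions, so r_N = 0.179×1.683 = 0.3012 and r_P = 1.14×1.683^2 = 3.227.
Fraction of consumed M going to N: r_N/(r_N+r_P) = 0.08536.
C_N = 0.08536·C_{M0}·X = 0.08536×3.52×0.522 = 0.157 mol/L; Y_N = C_N/C_{M0} = 0.0446.

0.0446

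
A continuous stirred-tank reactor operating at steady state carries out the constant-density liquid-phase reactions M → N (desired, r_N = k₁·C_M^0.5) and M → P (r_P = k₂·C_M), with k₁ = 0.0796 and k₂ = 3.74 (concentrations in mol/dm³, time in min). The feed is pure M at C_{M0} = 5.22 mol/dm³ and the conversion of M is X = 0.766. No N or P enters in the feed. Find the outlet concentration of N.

Exit C_M = C_{M0}(1−X) = 5.22×0.234 = 1.221 mol/dm³.
In a CSTR the entire volume is at exit conditions, so r_N = 0.0796×1.221^0.5 = 0.08797 and r_P = 3.74×1.221 = 4.568.
Fraction of consumed M going to N: r_N/(r_N+r_P) = 0.01889.
C_N = 0.01889·C_{M0}·X = 0.01889×5.22×0.766 = 0.0755 mol/dm³.

0.0755 mol/dm³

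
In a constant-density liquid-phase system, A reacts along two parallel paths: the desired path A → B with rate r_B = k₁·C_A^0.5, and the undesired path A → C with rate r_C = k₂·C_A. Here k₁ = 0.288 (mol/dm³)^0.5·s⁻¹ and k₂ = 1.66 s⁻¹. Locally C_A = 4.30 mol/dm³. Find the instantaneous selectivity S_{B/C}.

0.0837

S_{B/C} = r_B/r_C = (k₁·C_A^0.5)/(k₂·C_A) = (k₁/k₂)·C_A^-0.5.
= (0.288×4.300^0.5) / (1.66×4.300) = 0.5972/7.138 = 0.0837.
The undesired path is higher order in A, so low C_A (CSTR or dilute feed) favours B.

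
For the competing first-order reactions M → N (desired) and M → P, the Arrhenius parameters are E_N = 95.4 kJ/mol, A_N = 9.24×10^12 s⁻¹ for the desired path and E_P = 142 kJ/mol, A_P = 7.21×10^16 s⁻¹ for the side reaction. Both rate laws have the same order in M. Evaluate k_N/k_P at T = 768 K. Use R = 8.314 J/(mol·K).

0.189

k_N/k_P = (A_N/A_P)·exp[−(E_N−E_P)/(RT)] = (A_N/A_P)·exp[(E_P−E_N)/(RT)].
(E_P−E_N)/(RT) = (142−95.4)×10³/(8.314×768) = 46600/6385 = 7.298.
k_N/k_P = (9.24×10^12/7.21×10^16)·exp(7.298) = 1.282×10^-4 × 1478 = 0.189.
Since E_N < E_P, lowering the temperature improves selectivity toward N.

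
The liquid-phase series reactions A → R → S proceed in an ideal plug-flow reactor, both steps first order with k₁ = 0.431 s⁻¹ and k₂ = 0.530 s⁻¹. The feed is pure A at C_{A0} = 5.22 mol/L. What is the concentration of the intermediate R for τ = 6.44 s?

Solving the coupled first-order balances gives C_R(τ) = [k₁/(k₂−k₁)]·C_{A0}·(e^(−k₁τ) − e^(−k₂τ)).
e^(−k₁τ) = e^(−0.431×6.44) = e^(−2.776) = 0.06231; e^(−k₂τ) = e^(−3.413) = 0.03294.
C_R = 0.431×5.22/(0.530−0.431) × (0.06231−0.03294) = 22.73×0.02937 = 0.6675 mol/L.

0.668 mol/L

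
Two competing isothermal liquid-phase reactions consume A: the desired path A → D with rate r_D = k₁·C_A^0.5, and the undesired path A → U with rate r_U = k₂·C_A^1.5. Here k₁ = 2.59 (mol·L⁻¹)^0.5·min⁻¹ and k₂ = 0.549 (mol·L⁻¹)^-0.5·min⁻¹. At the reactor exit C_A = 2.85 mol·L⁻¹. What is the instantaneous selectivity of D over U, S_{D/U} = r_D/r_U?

S_{D/U} = r_D/r_U = (k₁·C_A^0.5)/(k₂·C_A^1.5) = (k₁/k₂)·C_A⁻¹.
= (2.59×2.850^0.5) / (0.549×2.850^1.5) = 4.372/2.641 = 1.66.
The undesired path is higher order in A, so low C_A (CSTR or dilute feed) favours D.

1.66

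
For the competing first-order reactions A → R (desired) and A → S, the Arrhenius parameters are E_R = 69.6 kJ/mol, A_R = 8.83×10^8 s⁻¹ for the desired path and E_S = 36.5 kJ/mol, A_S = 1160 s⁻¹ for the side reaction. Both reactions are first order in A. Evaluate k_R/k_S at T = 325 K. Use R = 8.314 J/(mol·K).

With equal orders, S_{R/S} = k_R/k_S = (A_R/A_S)·exp[(E_S−E_R)/(RT)].
(E_S−E_R)/(RT) = (36.5−69.6)×10³/(8.314×325) = -33100/2702 = -12.25.
k_R/k_S = (8.83×10^8/1160)·exp(-12.25) = 7.612×10^5 × 4.785×10^-6 = 3.64.

3.64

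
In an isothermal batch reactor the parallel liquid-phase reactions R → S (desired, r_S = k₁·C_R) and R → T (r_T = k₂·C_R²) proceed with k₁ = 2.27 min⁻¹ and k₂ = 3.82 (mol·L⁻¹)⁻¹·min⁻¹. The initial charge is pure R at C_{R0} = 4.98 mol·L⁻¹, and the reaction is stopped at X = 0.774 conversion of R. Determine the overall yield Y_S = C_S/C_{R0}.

0.140

C_R = C_{R0}(1−X) = 1.125 mol·L⁻¹.
Along a PFR/batch, dC_S/dC_R = −r_S/(r_S+r_T) = −k₁/(k₁+k₂·C_R).
Integrating from C_{R0} to C_R: C_S = (2.27/3.82)·ln[(2.27+3.82·4.98)/(2.27+3.82·1.13)] = 0.5942·ln(21.29/6.569) = 0.6988 mol·L⁻¹.
Y_S = C_S/C_{R0} = 0.6988/4.98 = 0.140.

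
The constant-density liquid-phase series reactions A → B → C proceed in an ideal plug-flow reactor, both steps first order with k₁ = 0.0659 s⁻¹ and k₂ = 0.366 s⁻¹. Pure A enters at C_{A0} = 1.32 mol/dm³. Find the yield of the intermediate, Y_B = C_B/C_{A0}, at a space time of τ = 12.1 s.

The intermediate concentration in a first-order A→B→C sequence is C_B = k₁C_{A0}(e^(−k₁τ) − e^(−k₂τ))/(k₂−k₁).
e^(−k₁τ) = e^(−0.0659×12.1) = e^(−0.7974) = 0.4505; e^(−k₂τ) = e^(−4.429) = 0.01193.
C_B = 0.0659×1.32/(0.366−0.0659) × (0.4505−0.01193) = 0.2899×0.4386 = 0.1271 mol/dm³.
Y_B = C_B/C_{A0} = 0.1271/1.32 = 0.0963.

0.0963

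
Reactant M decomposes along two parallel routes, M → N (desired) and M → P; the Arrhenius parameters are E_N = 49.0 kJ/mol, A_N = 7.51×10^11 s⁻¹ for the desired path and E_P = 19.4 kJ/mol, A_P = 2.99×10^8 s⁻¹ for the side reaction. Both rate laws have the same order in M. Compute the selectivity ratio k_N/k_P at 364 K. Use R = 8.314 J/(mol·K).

0.142

k_N/k_P = (A_N/A_P)·exp[−(E_N−E_P)/(RT)] = (A_N/A_P)·exp[(E_P−E_N)/(RT)].
(E_P−E_N)/(RT) = (19.4−49.0)×10³/(8.314×364) = -29600/3026 = -9.781.
k_N/k_P = (7.51×10^11/2.99×10^8)·exp(-9.781) = 2512 × 5.652×10^-5 = 0.142.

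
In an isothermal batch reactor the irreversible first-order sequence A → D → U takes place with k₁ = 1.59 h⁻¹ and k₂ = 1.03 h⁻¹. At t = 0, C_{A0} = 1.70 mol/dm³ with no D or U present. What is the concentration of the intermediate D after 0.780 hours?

Solving the coupled first-order balances gives C_D(t) = [k₁/(k₂−k₁)]·C_{A0}·(e^(−k₁t) − e^(−k₂t)).
e^(−k₁t) = e^(−1.59×0.780) = e^(−1.240) = 0.2893; e^(−k₂t) = e^(−0.8034) = 0.4478.
C_D = 1.59×1.70/(1.03−1.59) × (0.2893−0.4478) = (-4.827)×(-0.1585) = 0.7649 mol/dm³.

0.765 mol/dm³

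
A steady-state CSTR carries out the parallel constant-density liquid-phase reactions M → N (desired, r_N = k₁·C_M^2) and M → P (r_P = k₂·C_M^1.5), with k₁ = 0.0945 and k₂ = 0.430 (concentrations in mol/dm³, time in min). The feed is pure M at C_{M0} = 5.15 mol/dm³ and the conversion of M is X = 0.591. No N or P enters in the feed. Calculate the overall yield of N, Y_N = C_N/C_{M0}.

Exit C_M = C_{M0}(1−X) = 5.15×0.409 = 2.106 mol/dm³.
In a CSTR the entire volume is at exit conditions, so r_N = 0.0945×2.106^2 = 0.4193 and r_P = 0.430×2.106^1.5 = 1.315.
Fraction of consumed M going to N: r_N/(r_N+r_P) = 0.2418.
C_N = 0.2418·C_{M0}·X = 0.2418×5.15×0.591 = 0.736 mol/dm³; Y_N = C_N/C_{M0} = 0.143.

0.143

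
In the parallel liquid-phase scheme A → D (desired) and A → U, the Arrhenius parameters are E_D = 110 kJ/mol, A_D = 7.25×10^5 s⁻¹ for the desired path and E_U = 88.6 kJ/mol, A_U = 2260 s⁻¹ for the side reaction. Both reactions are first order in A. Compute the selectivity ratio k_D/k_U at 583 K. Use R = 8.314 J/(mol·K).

k_D/k_U = (A_D/A_U)·exp[−(E_D−E_U)/(RT)] = (A_D/A_U)·exp[(E_U−E_D)/(RT)].
(E_U−E_D)/(RT) = (88.6−110)×10³/(8.314×583) = -21400/4847 = -4.415.
k_D/k_U = (7.25×10^5/2260)·exp(-4.415) = 320.8 × 0.01209 = 3.88.
Since E_D > E_U, raising the temperature improves selectivity toward D.

3.88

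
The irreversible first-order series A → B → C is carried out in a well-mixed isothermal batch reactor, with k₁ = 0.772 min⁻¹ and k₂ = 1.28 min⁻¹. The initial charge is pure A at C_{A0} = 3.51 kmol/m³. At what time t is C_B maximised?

0.995 min

The intermediate peaks when r₁ = r₂, i.e. k₁e^(−k₁t) = k₂e^(−k₂t), giving t_opt = ln(k₂/k₁)/(k₂−k₁).
= ln(1.28/0.772)/(1.28−0.772) = ln(1.658)/0.5080 = 0.5056/0.5080 = 0.995 min.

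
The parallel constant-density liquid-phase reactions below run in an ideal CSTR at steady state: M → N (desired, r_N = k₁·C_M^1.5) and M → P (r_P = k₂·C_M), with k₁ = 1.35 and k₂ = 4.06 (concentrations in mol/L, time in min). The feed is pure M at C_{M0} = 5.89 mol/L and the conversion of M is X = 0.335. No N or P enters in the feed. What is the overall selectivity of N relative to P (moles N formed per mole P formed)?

Exit C_M = C_{M0}(1−X) = 5.89×0.665 = 3.917 mol/L.
A CSTR operates uniformly at the exit composition, giving r_N = 10.46 and r_P = 15.90 (each k·C_M^n at C_M = 3.917).
Overall selectivity = C_N/C_P = r_Nτ/(r_Pτ) = r_N/r_P = 0.658.

0.658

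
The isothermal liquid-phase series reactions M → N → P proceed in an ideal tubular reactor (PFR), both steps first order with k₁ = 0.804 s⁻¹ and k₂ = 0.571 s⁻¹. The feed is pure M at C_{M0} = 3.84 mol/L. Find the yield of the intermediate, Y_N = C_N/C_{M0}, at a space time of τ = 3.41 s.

Solving the coupled first-order balances gives C_N(τ) = [k₁/(k₂−k₁)]·C_{M0}·(e^(−k₁τ) − e^(−k₂τ)).
e^(−k₁τ) = e^(−0.804×3.41) = e^(−2.742) = 0.06446; e^(−k₂τ) = e^(−1.947) = 0.1427.
C_N = 0.804×3.84/(0.571−0.804) × (0.06446−0.1427) = (-13.25)×(-0.07822) = 1.036 mol/L.
Y_N = C_N/C_{M0} = 1.036/3.84 = 0.270.

0.270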